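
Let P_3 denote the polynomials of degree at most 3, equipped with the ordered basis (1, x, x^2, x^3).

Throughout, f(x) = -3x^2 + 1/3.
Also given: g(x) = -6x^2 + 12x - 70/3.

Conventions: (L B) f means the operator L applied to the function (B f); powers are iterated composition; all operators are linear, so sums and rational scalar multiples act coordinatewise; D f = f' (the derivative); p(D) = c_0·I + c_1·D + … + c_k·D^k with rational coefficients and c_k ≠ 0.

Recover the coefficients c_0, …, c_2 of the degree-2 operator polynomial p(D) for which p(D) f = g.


p(D) = 2·I − 2·D + 4·D^2, i.e. c_0 = 2, c_1 = -2, c_2 = 4

D^0 f = -3x^2 + 1/3
D^1 f = -6x
D^2 f = -6
matching coefficients of g against c_0 f + c_1 Df + … from the top degree down determines the c_i
solution: c_0 = 2, c_1 = -2, c_2 = 4


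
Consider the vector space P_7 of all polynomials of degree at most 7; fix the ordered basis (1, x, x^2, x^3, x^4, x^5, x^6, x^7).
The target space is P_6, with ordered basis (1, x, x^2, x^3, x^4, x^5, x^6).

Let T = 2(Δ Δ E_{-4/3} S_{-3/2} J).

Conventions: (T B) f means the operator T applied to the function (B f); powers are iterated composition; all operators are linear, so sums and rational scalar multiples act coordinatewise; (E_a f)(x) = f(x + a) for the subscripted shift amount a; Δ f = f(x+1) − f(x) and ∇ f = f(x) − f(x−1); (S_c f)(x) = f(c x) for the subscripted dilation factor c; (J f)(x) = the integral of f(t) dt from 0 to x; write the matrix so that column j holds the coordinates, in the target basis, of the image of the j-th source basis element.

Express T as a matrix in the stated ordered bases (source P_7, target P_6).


the matrix is [[0, 9/2, 9/2, 135/16, 99/8, 693/32, 1161/32, 32895/512]; [0, 0, -27/2, -81/4, -405/8, -1485/16, -6237/32, -24381/64]; [0, 0, 0, 243/8, 243/4, 6075/32, 13365/32, 130977/128]; [0, 0, 0, 0, -243/4, -1215/8, -18225/32, -93555/64]; [0, 0, 0, 0, 0, 3645/32, 10935/32, 382725/256]; [0, 0, 0, 0, 0, 0, -6561/32, -45927/64]; [0, 0, 0, 0, 0, 0, 0, 45927/128]] (rows listed top to bottom)

image of 1: 0
image of x: 9/2
image of x^2: -(27/2)x + 9/2
image of x^3: (243/8)x^2 - (81/4)x + 135/16
image of x^4: -(243/4)x^3 + (243/4)x^2 - (405/8)x + 99/8
image of x^5: (3645/32)x^4 - (1215/8)x^3 + (6075/32)x^2 - (1485/16)x + 693/32
image of x^6: -(6561/32)x^5 + (10935/32)x^4 - (18225/32)x^3 + (13365/32)x^2 - (6237/32)x + 1161/32
image of x^7: (45927/128)x^6 - (45927/64)x^5 + (382725/256)x^4 - (93555/64)x^3 + (130977/128)x^2 - (24381/64)x + 32895/512
each image's coordinates form column j of the matrix


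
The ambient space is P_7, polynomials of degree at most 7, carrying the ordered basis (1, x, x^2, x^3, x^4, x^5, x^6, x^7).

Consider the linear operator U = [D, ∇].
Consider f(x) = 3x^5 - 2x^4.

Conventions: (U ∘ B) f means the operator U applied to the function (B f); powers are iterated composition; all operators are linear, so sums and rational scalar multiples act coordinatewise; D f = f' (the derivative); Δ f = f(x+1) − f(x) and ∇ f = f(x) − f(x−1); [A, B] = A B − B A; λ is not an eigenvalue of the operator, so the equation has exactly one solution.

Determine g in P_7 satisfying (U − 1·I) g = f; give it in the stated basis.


write g with unknown coordinates in the stated basis and equate coefficients in (U − 1·I) g = f
solving from the highest basis element down gives g = -3x^5 + 2x^4
check: U g = 0
so U g − 1·g = 3x^5 - 2x^4 = f ✓

g(x) = -3x^5 + 2x^4


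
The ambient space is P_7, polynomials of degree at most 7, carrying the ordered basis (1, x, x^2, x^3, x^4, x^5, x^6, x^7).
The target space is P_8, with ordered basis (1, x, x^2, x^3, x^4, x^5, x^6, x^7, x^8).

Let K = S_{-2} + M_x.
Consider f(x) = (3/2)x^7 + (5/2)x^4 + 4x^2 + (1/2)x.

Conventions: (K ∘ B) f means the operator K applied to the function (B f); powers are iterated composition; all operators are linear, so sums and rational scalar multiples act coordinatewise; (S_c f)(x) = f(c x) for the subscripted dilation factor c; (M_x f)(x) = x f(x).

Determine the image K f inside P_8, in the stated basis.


the image equals g(x) = (3/2)x^8 - 192x^7 + (5/2)x^5 + 40x^4 + 4x^3 + (33/2)x^2 - x

S_{-2} f = -192x^7 + 40x^4 + 16x^2 - x
M_x f = (3/2)x^8 + (5/2)x^5 + 4x^3 + (1/2)x^2
(S_{-2} + M_x) f = (3/2)x^8 - 192x^7 + (5/2)x^5 + 40x^4 + 4x^3 + (33/2)x^2 - x


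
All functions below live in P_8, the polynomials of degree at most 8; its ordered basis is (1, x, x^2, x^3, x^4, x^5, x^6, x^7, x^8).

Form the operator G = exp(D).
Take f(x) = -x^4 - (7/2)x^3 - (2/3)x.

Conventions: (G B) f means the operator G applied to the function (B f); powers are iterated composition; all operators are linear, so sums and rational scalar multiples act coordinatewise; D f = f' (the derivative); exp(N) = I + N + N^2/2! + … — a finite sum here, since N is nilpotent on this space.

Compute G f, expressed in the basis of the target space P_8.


order-1 term: -4x^3 - (21/2)x^2 - 2/3
order-2 term: -6x^2 - (21/2)x
order-3 term: -4x - 7/2
order-4 term: -1
the series for exp(D) f terminates at order 4
exp(D) f = -x^4 - (15/2)x^3 - (33/2)x^2 - (91/6)x - 31/6

the result is g(x) = -x^4 - (15/2)x^3 - (33/2)x^2 - (91/6)x - 31/6


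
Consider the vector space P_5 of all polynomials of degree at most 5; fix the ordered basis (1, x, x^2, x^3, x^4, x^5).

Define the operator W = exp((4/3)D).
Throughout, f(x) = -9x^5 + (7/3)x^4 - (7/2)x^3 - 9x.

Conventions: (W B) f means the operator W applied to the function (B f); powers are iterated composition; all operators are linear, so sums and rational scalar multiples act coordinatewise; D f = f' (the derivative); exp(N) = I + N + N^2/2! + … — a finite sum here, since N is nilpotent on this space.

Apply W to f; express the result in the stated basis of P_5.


order-1 term: -60x^4 + (112/9)x^3 - 14x^2 - 12
order-2 term: -160x^3 + (224/9)x^2 - (56/3)x
order-3 term: -(640/3)x^2 + (1792/81)x - 224/27
order-4 term: -(1280/9)x + 1792/243
order-5 term: -1024/27
the series for exp((4/3)D) f terminates at order 5
exp((4/3)D) f = -9x^5 - (173/3)x^4 - (2719/18)x^3 - (1822/9)x^2 - (11969/81)x - 12356/243

g(x) = -9x^5 - (173/3)x^4 - (2719/18)x^3 - (1822/9)x^2 - (11969/81)x - 12356/243


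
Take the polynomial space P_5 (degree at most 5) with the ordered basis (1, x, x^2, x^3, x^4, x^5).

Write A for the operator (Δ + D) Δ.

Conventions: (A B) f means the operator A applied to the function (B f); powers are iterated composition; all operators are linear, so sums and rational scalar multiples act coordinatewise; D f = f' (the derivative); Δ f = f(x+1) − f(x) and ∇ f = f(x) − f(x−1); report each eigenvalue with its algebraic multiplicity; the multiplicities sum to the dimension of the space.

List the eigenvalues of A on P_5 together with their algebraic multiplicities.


λ = 0 (multiplicity 6)

image of 1: 0
image of x: 0
image of x^2: 4
image of x^3: 12x + 9
image of x^4: 24x^2 + 36x + 18
image of x^5: 40x^3 + 90x^2 + 90x + 35
the matrix is upper triangular; its diagonal is (0, 0, 0, 0, 0, 0)
for a triangular matrix the eigenvalues are the diagonal entries, with algebraic multiplicity their repetition count


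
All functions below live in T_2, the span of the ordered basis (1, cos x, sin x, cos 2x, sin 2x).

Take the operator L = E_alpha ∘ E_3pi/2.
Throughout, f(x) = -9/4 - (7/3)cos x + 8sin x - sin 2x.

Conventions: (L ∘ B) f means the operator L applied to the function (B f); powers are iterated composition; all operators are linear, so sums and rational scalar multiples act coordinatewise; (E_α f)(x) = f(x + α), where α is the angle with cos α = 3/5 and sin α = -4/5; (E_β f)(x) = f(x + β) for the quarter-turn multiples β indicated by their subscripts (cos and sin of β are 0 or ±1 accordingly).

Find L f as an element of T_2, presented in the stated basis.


g(x) = -9/4 - (44/15)cos x - (39/5)sin x - (24/25)cos 2x - (7/25)sin 2x

E_3pi/2 f = -9/4 - 8cos x - (7/3)sin x + sin 2x
E_alpha E_3pi/2 f = -9/4 - (44/15)cos x - (39/5)sin x - (24/25)cos 2x - (7/25)sin 2x


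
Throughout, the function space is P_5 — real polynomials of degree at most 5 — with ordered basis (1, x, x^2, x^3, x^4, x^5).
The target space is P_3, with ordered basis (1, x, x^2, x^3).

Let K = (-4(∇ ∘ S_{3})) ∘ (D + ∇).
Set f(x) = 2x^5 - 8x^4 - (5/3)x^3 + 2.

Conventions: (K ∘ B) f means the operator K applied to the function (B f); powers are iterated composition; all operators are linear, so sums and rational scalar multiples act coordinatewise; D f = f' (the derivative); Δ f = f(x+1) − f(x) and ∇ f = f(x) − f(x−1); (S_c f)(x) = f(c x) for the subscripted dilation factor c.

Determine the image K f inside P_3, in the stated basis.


g(x) = -25920x^3 + 66096x^2 - 57312x + 18084

D f = 10x^4 - 32x^3 - 5x^2
∇ f = 10x^4 - 52x^3 + 63x^2 - 37x + 25/3
(D + ∇) f = 20x^4 - 84x^3 + 58x^2 - 37x + 25/3
S_{3} (D + ∇) f = 1620x^4 - 2268x^3 + 522x^2 - 111x + 25/3
∇ S_{3} (D + ∇) f = 6480x^3 - 16524x^2 + 14328x - 4521
(-4(∇ ∘ S_{3})) (D + ∇) f = -25920x^3 + 66096x^2 - 57312x + 18084


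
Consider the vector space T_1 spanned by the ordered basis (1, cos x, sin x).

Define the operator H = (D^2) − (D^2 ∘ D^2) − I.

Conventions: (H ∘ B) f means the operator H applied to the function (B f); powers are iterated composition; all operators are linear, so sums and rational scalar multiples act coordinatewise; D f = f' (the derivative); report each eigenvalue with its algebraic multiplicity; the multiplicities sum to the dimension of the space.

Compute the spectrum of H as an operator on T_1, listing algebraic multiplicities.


λ = -3 (multiplicity 2), λ = -1 (multiplicity 1)

image of 1: -1
image of cos x: -3cos x
image of sin x: -3sin x
the matrix is diagonal; its diagonal is (-1, -3, -3)
for a triangular matrix the eigenvalues are the diagonal entries, with algebraic multiplicity their repetition count


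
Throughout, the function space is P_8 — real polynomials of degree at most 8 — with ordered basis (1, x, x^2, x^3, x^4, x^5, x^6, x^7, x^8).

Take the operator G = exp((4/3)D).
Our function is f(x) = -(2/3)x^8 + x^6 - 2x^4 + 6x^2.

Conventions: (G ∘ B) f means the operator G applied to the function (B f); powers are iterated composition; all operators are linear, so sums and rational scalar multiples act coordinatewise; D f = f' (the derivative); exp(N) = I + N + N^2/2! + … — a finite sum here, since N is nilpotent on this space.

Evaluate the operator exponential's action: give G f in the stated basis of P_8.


the image equals g(x) = -(2/3)x^8 - (64/9)x^7 - (869/27)x^6 - (6520/81)x^5 - (29846/243)x^4 - (87904/729)x^3 - (159230/2187)x^2 - (115696/6561)x + 65056/19683

order-1 term: -(64/9)x^7 + 8x^5 - (32/3)x^3 + 16x
order-2 term: -(896/27)x^6 + (80/3)x^4 - (64/3)x^2 + 32/3
order-3 term: -(7168/81)x^5 + (1280/27)x^3 - (512/27)x
order-4 term: -(35840/243)x^4 + (1280/27)x^2 - 512/81
order-5 term: -(114688/729)x^3 + (2048/81)x
order-6 term: -(229376/2187)x^2 + 4096/729
order-7 term: -(262144/6561)x
order-8 term: -131072/19683
the series for exp((4/3)D) f terminates at order 8
exp((4/3)D) f = -(2/3)x^8 - (64/9)x^7 - (869/27)x^6 - (6520/81)x^5 - (29846/243)x^4 - (87904/729)x^3 - (159230/2187)x^2 - (115696/6561)x + 65056/19683


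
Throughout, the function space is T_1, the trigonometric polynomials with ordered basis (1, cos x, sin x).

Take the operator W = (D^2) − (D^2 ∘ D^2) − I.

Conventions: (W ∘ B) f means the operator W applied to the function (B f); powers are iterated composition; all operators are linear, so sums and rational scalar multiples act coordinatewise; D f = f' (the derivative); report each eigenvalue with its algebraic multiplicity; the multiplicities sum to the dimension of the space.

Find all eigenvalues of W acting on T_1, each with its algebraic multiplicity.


λ = -3 (multiplicity 2), λ = -1 (multiplicity 1)

image of 1: -1
image of cos x: -3cos x
image of sin x: -3sin x
the matrix is diagonal; its diagonal is (-1, -3, -3)
for a triangular matrix the eigenvalues are the diagonal entries, with algebraic multiplicity their repetition count


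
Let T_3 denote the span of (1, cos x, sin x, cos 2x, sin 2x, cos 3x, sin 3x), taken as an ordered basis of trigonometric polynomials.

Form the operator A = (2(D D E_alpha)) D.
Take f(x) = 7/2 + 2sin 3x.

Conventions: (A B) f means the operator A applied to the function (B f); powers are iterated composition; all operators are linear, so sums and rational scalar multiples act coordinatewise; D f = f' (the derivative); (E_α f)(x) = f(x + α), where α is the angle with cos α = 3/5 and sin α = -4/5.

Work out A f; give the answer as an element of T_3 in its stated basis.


D f = 6cos 3x
E_alpha D f = -(702/125)cos 3x + (264/125)sin 3x
D E_alpha D f = (792/125)cos 3x + (2106/125)sin 3x
D D E_alpha D f = (6318/125)cos 3x - (2376/125)sin 3x
(2(D D E_alpha)) D f = (12636/125)cos 3x - (4752/125)sin 3x

the image equals g(x) = (12636/125)cos 3x - (4752/125)sin 3x


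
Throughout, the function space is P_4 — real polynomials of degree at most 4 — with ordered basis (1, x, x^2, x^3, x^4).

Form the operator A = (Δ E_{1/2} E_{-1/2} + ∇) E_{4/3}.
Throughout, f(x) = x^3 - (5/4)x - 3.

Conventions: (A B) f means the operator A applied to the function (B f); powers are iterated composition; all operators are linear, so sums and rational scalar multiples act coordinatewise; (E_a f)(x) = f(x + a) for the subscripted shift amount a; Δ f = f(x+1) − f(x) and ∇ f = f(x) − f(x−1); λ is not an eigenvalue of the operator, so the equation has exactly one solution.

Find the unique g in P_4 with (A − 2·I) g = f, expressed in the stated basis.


g(x) = -(1/2)x^3 - (3/2)x^2 - (51/8)x - 289/24

write g with unknown coordinates in the stated basis and equate coefficients in (A − 2·I) g = f
solving from the highest basis element down gives g = -(1/2)x^3 - (3/2)x^2 - (51/8)x - 289/24
check: A g = -3x^2 - 14x - 325/12
so A g − 2·g = x^3 - (5/4)x - 3 = f ✓


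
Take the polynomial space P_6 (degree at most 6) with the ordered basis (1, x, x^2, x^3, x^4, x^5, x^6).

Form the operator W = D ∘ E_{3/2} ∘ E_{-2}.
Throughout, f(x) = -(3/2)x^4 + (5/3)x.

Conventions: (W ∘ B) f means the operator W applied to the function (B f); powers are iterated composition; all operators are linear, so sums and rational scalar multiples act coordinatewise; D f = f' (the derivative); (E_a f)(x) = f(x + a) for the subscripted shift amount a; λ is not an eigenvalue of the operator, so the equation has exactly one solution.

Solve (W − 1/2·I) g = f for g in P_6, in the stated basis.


g(x) = 3x^4 + 24x^3 + 108x^2 + (908/3)x + 1267/3

write g with unknown coordinates in the stated basis and equate coefficients in (W − 1/2·I) g = f
solving from the highest basis element down gives g = 3x^4 + 24x^3 + 108x^2 + (908/3)x + 1267/3
check: W g = 12x^3 + 54x^2 + 153x + 1267/6
so W g − 1/2·g = -(3/2)x^4 + (5/3)x = f ✓


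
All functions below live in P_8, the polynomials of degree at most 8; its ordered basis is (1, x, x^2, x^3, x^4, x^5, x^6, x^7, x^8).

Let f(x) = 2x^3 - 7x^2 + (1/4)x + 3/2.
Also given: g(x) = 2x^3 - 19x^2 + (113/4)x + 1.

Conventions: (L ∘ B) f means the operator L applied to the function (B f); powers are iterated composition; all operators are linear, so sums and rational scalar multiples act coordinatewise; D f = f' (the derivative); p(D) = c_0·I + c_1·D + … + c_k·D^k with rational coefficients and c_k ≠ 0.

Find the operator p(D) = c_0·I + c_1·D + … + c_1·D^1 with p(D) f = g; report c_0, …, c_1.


D^0 f = 2x^3 - 7x^2 + (1/4)x + 3/2
D^1 f = 6x^2 - 14x + 1/4
matching coefficients of g against c_0 f + c_1 Df + … from the top degree down determines the c_i
solution: c_0 = 1, c_1 = -2

p(D) = I − 2·D, i.e. c_0 = 1, c_1 = -2


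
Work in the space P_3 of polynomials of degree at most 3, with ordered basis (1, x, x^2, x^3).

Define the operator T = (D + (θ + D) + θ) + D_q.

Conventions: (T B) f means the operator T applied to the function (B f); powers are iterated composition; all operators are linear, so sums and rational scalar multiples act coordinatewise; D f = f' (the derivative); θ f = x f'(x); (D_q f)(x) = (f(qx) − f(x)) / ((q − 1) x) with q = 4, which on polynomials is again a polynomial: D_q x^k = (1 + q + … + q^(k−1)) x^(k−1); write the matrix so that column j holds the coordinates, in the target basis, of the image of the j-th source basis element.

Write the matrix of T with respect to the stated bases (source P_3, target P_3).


image of 1: 0
image of x: 2x + 3
image of x^2: 4x^2 + 9x
image of x^3: 6x^3 + 27x^2
each image's coordinates form column j of the matrix

the matrix is [[0, 3, 0, 0]; [0, 2, 9, 0]; [0, 0, 4, 27]; [0, 0, 0, 6]] (rows listed top to bottom)


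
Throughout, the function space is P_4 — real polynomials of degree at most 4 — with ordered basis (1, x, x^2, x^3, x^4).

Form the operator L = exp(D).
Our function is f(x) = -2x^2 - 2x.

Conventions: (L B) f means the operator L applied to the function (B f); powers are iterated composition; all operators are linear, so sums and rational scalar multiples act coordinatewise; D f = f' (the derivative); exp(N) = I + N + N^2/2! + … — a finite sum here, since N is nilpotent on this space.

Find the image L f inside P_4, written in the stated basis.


order-1 term: -4x - 2
order-2 term: -2
the series for exp(D) f terminates at order 2
exp(D) f = -2x^2 - 6x - 4

the image equals g(x) = -2x^2 - 6x - 4


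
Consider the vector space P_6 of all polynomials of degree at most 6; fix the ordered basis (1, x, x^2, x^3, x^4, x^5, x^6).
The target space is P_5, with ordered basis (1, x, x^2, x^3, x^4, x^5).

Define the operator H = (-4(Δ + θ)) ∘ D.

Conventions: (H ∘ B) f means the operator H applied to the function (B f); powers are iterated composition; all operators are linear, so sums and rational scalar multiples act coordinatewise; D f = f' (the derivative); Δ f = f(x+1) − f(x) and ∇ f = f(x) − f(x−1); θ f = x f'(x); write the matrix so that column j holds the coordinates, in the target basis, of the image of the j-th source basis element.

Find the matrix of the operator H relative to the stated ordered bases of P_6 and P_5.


the matrix is [[0, 0, -8, -12, -16, -20, -24]; [0, 0, -8, -24, -48, -80, -120]; [0, 0, 0, -24, -48, -120, -240]; [0, 0, 0, 0, -48, -80, -240]; [0, 0, 0, 0, 0, -80, -120]; [0, 0, 0, 0, 0, 0, -120]] (rows listed top to bottom)

image of 1: 0
image of x: 0
image of x^2: -8x - 8
image of x^3: -24x^2 - 24x - 12
image of x^4: -48x^3 - 48x^2 - 48x - 16
image of x^5: -80x^4 - 80x^3 - 120x^2 - 80x - 20
image of x^6: -120x^5 - 120x^4 - 240x^3 - 240x^2 - 120x - 24
each image's coordinates form column j of the matrix


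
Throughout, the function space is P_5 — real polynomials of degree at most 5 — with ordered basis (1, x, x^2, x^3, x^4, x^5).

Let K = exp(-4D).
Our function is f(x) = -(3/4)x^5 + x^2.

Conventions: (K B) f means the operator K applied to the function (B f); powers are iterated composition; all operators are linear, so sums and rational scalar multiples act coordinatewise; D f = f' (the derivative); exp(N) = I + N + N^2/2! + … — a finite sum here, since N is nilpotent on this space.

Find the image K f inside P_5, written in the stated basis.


the result is g(x) = -(3/4)x^5 + 15x^4 - 120x^3 + 481x^2 - 968x + 784

order-1 term: 15x^4 - 8x
order-2 term: -120x^3 + 16
order-3 term: 480x^2
order-4 term: -960x
order-5 term: 768
the series for exp(-4D) f terminates at order 5
exp(-4D) f = -(3/4)x^5 + 15x^4 - 120x^3 + 481x^2 - 968x + 784


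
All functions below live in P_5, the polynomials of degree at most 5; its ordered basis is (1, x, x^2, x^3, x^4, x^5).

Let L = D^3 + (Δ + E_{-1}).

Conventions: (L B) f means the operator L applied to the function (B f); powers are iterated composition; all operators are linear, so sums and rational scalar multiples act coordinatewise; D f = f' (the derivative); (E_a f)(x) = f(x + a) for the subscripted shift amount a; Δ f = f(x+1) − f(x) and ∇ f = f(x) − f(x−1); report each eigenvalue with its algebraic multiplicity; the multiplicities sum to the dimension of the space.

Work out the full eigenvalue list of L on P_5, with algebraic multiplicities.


image of 1: 1
image of x: x
image of x^2: x^2 + 2
image of x^3: x^3 + 6x + 6
image of x^4: x^4 + 12x^2 + 24x + 2
image of x^5: x^5 + 20x^3 + 60x^2 + 10x
the matrix is upper triangular; its diagonal is (1, 1, 1, 1, 1, 1)
for a triangular matrix the eigenvalues are the diagonal entries, with algebraic multiplicity their repetition count

λ = 1 (multiplicity 6)


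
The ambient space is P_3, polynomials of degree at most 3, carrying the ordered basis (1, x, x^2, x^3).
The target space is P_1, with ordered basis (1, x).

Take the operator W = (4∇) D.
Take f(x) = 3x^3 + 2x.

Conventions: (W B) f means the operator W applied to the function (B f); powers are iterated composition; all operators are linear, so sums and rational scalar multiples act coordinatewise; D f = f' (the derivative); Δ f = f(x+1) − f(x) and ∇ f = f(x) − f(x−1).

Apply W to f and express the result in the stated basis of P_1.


g(x) = 72x - 36

D f = 9x^2 + 2
∇ D f = 18x - 9
(4∇) D f = 72x - 36


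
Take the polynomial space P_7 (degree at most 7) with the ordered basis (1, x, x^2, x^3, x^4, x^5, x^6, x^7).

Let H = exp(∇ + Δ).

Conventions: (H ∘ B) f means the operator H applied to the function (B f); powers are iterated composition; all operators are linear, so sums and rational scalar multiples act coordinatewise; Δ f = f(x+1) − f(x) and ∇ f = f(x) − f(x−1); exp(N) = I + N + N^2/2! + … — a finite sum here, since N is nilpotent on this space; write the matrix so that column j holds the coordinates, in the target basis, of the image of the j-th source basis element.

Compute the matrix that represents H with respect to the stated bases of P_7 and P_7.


the matrix is [[1, 2, 4, 10, 32, 114, 448, 1978]; [0, 1, 4, 12, 40, 160, 684, 3136]; [0, 0, 1, 6, 24, 100, 480, 2394]; [0, 0, 0, 1, 8, 40, 200, 1120]; [0, 0, 0, 0, 1, 10, 60, 350]; [0, 0, 0, 0, 0, 1, 12, 84]; [0, 0, 0, 0, 0, 0, 1, 14]; [0, 0, 0, 0, 0, 0, 0, 1]] (rows listed top to bottom)

image of 1: 1
image of x: x + 2
image of x^2: x^2 + 4x + 4
image of x^3: x^3 + 6x^2 + 12x + 10
image of x^4: x^4 + 8x^3 + 24x^2 + 40x + 32
image of x^5: x^5 + 10x^4 + 40x^3 + 100x^2 + 160x + 114
image of x^6: x^6 + 12x^5 + 60x^4 + 200x^3 + 480x^2 + 684x + 448
image of x^7: x^7 + 14x^6 + 84x^5 + 350x^4 + 1120x^3 + 2394x^2 + 3136x + 1978
each image's coordinates form column j of the matrix


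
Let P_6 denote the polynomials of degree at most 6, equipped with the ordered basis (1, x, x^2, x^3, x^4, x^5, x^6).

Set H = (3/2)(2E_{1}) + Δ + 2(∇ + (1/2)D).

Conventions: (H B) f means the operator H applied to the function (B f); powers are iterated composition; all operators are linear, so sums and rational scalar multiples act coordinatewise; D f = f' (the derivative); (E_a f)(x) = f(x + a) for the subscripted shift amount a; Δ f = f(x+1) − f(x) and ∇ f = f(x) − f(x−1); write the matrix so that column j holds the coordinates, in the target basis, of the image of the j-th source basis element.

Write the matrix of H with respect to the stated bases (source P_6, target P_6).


the matrix is [[3, 7, 2, 6, 2, 6, 2]; [0, 3, 14, 6, 24, 10, 36]; [0, 0, 3, 21, 12, 60, 30]; [0, 0, 0, 3, 28, 20, 120]; [0, 0, 0, 0, 3, 35, 30]; [0, 0, 0, 0, 0, 3, 42]; [0, 0, 0, 0, 0, 0, 3]] (rows listed top to bottom)

image of 1: 3
image of x: 3x + 7
image of x^2: 3x^2 + 14x + 2
image of x^3: 3x^3 + 21x^2 + 6x + 6
image of x^4: 3x^4 + 28x^3 + 12x^2 + 24x + 2
image of x^5: 3x^5 + 35x^4 + 20x^3 + 60x^2 + 10x + 6
image of x^6: 3x^6 + 42x^5 + 30x^4 + 120x^3 + 30x^2 + 36x + 2
each image's coordinates form column j of the matrix


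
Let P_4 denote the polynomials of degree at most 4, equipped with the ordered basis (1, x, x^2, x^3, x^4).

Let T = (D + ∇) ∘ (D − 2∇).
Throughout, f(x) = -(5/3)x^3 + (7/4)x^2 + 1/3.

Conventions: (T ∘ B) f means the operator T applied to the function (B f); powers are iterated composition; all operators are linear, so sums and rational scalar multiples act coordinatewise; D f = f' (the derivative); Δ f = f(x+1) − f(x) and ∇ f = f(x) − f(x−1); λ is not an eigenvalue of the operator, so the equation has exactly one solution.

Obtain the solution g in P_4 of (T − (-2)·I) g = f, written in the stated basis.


the result is g(x) = -(5/6)x^3 + (7/8)x^2 - 5x + 49/6

write g with unknown coordinates in the stated basis and equate coefficients in (T − (-2)·I) g = f
solving from the highest basis element down gives g = -(5/6)x^3 + (7/8)x^2 - 5x + 49/6
check: T g = 10x - 16
so T g − (-2)·g = -(5/3)x^3 + (7/4)x^2 + 1/3 = f ✓


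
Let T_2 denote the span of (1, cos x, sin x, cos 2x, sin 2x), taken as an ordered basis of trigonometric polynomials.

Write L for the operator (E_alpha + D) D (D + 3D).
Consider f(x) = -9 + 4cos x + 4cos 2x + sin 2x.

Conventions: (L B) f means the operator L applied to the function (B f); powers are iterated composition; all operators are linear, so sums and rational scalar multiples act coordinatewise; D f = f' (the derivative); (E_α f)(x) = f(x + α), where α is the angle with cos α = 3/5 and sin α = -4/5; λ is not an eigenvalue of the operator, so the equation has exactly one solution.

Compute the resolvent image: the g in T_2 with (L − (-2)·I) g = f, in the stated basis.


write g with unknown coordinates in the stated basis and equate coefficients in (L − (-2)·I) g = f
solving from the highest basis element down gives g = -9/2 - 2cos x - 4sin x + (266/1993)cos 2x - (751/3986)sin 2x
check: L g = 8cos x + 8sin x + (7440/1993)cos 2x + (2744/1993)sin 2x
so L g − (-2)·g = -9 + 4cos x + 4cos 2x + sin 2x = f ✓

the result is g(x) = -9/2 - 2cos x - 4sin x + (266/1993)cos 2x - (751/3986)sin 2x


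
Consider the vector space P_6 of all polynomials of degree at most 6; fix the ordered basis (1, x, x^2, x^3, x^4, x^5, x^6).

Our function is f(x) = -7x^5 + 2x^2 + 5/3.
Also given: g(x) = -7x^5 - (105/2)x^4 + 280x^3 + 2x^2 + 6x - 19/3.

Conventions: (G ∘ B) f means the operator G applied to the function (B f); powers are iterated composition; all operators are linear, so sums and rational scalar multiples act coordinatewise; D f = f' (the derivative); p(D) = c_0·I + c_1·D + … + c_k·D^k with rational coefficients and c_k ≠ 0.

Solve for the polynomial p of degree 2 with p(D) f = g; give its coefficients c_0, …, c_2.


c_0 = 1, c_1 = 3/2, c_2 = -2

D^0 f = -7x^5 + 2x^2 + 5/3
D^1 f = -35x^4 + 4x
D^2 f = -140x^3 + 4
matching coefficients of g against c_0 f + c_1 Df + … from the top degree down determines the c_i
solution: c_0 = 1, c_1 = 3/2, c_2 = -2


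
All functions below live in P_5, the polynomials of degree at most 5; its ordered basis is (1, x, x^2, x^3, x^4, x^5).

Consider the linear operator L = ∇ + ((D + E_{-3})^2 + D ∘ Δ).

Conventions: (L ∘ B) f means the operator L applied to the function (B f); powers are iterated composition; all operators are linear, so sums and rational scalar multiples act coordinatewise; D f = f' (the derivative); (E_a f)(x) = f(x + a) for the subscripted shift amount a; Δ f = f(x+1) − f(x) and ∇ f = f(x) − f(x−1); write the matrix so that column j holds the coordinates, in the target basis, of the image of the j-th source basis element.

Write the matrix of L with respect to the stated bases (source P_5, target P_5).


the matrix is [[1, -3, 27, -158, 1083, -6960]; [0, 1, -6, 81, -632, 5415]; [0, 0, 1, -9, 162, -1580]; [0, 0, 0, 1, -12, 270]; [0, 0, 0, 0, 1, -15]; [0, 0, 0, 0, 0, 1]] (rows listed top to bottom)

image of 1: 1
image of x: x - 3
image of x^2: x^2 - 6x + 27
image of x^3: x^3 - 9x^2 + 81x - 158
image of x^4: x^4 - 12x^3 + 162x^2 - 632x + 1083
image of x^5: x^5 - 15x^4 + 270x^3 - 1580x^2 + 5415x - 6960
each image's coordinates form column j of the matrix


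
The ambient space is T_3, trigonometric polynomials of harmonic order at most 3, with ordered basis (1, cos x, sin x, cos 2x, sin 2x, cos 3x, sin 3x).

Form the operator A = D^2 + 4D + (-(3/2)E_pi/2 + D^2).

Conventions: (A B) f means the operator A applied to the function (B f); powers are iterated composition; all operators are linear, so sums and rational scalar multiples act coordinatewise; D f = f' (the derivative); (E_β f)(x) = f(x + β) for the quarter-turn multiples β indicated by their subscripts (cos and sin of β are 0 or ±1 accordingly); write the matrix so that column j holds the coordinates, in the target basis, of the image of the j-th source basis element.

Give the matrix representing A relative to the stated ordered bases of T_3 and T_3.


the matrix is [[-3/2, 0, 0, 0, 0, 0, 0]; [0, -2, 5/2, 0, 0, 0, 0]; [0, -5/2, -2, 0, 0, 0, 0]; [0, 0, 0, -13/2, 8, 0, 0]; [0, 0, 0, -8, -13/2, 0, 0]; [0, 0, 0, 0, 0, -18, 27/2]; [0, 0, 0, 0, 0, -27/2, -18]] (rows listed top to bottom)

image of 1: -3/2
image of cos x: -2cos x - (5/2)sin x
image of sin x: (5/2)cos x - 2sin x
image of cos 2x: -(13/2)cos 2x - 8sin 2x
image of sin 2x: 8cos 2x - (13/2)sin 2x
image of cos 3x: -18cos 3x - (27/2)sin 3x
image of sin 3x: (27/2)cos 3x - 18sin 3x
each image's coordinates form column j of the matrix


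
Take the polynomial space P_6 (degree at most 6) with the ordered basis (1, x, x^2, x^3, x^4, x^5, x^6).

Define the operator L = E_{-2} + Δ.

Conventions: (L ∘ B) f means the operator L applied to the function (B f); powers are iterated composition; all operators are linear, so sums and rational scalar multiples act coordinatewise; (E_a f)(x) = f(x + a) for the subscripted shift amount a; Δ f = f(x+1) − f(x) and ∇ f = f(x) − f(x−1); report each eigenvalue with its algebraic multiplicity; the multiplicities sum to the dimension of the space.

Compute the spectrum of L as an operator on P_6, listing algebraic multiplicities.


image of 1: 1
image of x: x - 1
image of x^2: x^2 - 2x + 5
image of x^3: x^3 - 3x^2 + 15x - 7
image of x^4: x^4 - 4x^3 + 30x^2 - 28x + 17
image of x^5: x^5 - 5x^4 + 50x^3 - 70x^2 + 85x - 31
image of x^6: x^6 - 6x^5 + 75x^4 - 140x^3 + 255x^2 - 186x + 65
the matrix is upper triangular; its diagonal is (1, 1, 1, 1, 1, 1, 1)
for a triangular matrix the eigenvalues are the diagonal entries, with algebraic multiplicity their repetition count

λ = 1 (multiplicity 7)


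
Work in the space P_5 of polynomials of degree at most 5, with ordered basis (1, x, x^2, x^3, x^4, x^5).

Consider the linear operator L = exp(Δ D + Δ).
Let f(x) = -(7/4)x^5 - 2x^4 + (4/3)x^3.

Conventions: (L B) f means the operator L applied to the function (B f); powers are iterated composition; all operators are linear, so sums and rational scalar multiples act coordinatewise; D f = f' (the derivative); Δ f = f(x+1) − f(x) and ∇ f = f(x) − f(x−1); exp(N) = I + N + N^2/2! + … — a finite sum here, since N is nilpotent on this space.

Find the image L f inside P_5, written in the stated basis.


the result is g(x) = -(7/4)x^5 - (43/4)x^4 - (230/3)x^3 - 289x^2 - (2729/4)x - 8881/12

order-1 term: -(35/4)x^4 - (121/2)x^3 - 102x^2 - (255/4)x - 91/6
order-2 term: -(35/2)x^3 - (339/2)x^2 - (1777/4)x - 1311/4
order-3 term: -(35/2)x^2 - (331/2)x - 4091/12
order-4 term: -(35/4)x - 109/2
order-5 term: -7/4
the series for exp(Δ D + Δ) f terminates at order 5
exp(Δ D + Δ) f = -(7/4)x^5 - (43/4)x^4 - (230/3)x^3 - 289x^2 - (2729/4)x - 8881/12


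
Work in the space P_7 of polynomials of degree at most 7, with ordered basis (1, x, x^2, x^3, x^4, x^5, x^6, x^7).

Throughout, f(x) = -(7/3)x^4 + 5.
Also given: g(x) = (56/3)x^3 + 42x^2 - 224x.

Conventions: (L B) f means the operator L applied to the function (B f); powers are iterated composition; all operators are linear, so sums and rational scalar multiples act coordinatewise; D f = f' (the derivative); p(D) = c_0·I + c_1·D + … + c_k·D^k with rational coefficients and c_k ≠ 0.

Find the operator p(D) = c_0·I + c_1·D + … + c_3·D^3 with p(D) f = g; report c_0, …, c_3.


c_0 = 0, c_1 = -2, c_2 = -3/2, c_3 = 4

D^0 f = -(7/3)x^4 + 5
D^1 f = -(28/3)x^3
D^2 f = -28x^2
D^3 f = -56x
matching coefficients of g against c_0 f + c_1 Df + … from the top degree down determines the c_i
solution: c_0 = 0, c_1 = -2, c_2 = -3/2, c_3 = 4


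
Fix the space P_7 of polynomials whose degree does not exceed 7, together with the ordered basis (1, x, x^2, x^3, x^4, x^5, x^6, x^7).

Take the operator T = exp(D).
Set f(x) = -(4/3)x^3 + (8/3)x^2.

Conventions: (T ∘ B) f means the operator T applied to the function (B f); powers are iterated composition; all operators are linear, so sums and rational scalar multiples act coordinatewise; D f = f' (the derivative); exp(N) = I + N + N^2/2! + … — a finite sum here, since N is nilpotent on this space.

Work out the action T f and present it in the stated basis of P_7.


order-1 term: -4x^2 + (16/3)x
order-2 term: -4x + 8/3
order-3 term: -4/3
the series for exp(D) f terminates at order 3
exp(D) f = -(4/3)x^3 - (4/3)x^2 + (4/3)x + 4/3

the image equals g(x) = -(4/3)x^3 - (4/3)x^2 + (4/3)x + 4/3


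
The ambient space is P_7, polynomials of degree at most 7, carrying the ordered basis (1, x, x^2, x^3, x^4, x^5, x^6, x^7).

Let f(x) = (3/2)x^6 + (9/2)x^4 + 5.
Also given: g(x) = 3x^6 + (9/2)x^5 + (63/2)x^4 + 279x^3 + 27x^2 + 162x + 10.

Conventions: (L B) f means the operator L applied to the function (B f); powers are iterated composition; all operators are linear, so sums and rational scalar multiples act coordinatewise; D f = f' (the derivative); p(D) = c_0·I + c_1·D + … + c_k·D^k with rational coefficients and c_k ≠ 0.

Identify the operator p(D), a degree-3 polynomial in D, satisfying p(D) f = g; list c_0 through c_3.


D^0 f = (3/2)x^6 + (9/2)x^4 + 5
D^1 f = 9x^5 + 18x^3
D^2 f = 45x^4 + 54x^2
D^3 f = 180x^3 + 108x
matching coefficients of g against c_0 f + c_1 Df + … from the top degree down determines the c_i
solution: c_0 = 2, c_1 = 1/2, c_2 = 1/2, c_3 = 3/2

c_0 = 2, c_1 = 1/2, c_2 = 1/2, c_3 = 3/2


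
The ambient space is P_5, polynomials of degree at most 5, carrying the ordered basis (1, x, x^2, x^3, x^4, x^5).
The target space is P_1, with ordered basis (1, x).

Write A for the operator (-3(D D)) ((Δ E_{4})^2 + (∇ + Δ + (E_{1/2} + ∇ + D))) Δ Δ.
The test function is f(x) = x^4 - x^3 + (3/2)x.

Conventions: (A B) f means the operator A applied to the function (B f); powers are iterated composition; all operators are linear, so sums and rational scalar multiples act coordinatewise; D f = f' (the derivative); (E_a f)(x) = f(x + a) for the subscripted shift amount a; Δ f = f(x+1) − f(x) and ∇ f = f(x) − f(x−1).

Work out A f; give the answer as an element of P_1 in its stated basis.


Δ f = 4x^3 + 3x^2 + x + 3/2
Δ Δ f = 12x^2 + 18x + 8
E_{4} (Δ Δ) f = 12x^2 + 114x + 272
Δ E_{4} (Δ Δ) f = 24x + 126
E_{4} (Δ E_{4}) (Δ Δ) f = 24x + 222
Δ E_{4} (Δ E_{4}) (Δ Δ) f = 24
∇ (Δ Δ) f = 24x + 6
Δ (Δ Δ) f = 24x + 30
E_{1/2} (Δ Δ) f = 12x^2 + 30x + 20
∇ (Δ Δ) f = 24x + 6
D (Δ Δ) f = 24x + 18
(E_{1/2} + ∇ + D) (Δ Δ) f = 12x^2 + 78x + 44
(∇ + Δ + (E_{1/2} + ∇ + D)) (Δ Δ) f = 12x^2 + 126x + 80
((Δ E_{4})^2 + (∇ + Δ + (E_{1/2} + ∇ + D))) (Δ Δ) f = 12x^2 + 126x + 104
D ((Δ E_{4})^2 + (∇ + Δ + (E_{1/2} + ∇ + D))) (Δ Δ) f = 24x + 126
D D ((Δ E_{4})^2 + (∇ + Δ + (E_{1/2} + ∇ + D))) (Δ Δ) f = 24
(-3(D D)) ((Δ E_{4})^2 + (∇ + Δ + (E_{1/2} + ∇ + D))) (Δ Δ) f = -72

the image equals g(x) = -72


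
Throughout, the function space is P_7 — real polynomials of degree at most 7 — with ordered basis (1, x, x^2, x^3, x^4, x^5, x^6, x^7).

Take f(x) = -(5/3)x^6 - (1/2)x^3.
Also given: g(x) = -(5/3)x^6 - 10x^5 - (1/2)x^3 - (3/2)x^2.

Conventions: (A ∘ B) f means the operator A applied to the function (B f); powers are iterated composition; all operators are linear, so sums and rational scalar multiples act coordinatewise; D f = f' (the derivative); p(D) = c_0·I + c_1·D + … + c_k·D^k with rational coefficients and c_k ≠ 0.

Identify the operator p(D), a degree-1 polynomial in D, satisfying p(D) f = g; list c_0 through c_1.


D^0 f = -(5/3)x^6 - (1/2)x^3
D^1 f = -10x^5 - (3/2)x^2
matching coefficients of g against c_0 f + c_1 Df + … from the top degree down determines the c_i
solution: c_0 = 1, c_1 = 1

p(D) = I + D, i.e. c_0 = 1, c_1 = 1


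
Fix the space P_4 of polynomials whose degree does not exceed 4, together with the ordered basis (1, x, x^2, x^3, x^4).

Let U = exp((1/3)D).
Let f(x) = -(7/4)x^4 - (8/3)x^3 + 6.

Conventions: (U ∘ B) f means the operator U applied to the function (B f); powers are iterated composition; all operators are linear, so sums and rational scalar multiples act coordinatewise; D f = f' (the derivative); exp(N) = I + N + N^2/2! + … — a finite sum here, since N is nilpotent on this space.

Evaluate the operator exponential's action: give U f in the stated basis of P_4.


the result is g(x) = -(7/4)x^4 - 5x^3 - (23/6)x^2 - (31/27)x + 635/108

order-1 term: -(7/3)x^3 - (8/3)x^2
order-2 term: -(7/6)x^2 - (8/9)x
order-3 term: -(7/27)x - 8/81
order-4 term: -7/324
the series for exp((1/3)D) f terminates at order 4
exp((1/3)D) f = -(7/4)x^4 - 5x^3 - (23/6)x^2 - (31/27)x + 635/108


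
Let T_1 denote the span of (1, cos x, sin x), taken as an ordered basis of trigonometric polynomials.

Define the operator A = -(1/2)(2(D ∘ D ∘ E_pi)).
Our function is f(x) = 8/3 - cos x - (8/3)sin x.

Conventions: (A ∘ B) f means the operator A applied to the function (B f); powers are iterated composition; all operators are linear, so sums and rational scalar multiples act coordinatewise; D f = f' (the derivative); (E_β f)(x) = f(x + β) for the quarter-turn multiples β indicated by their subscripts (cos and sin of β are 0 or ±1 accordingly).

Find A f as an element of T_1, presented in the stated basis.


E_pi f = 8/3 + cos x + (8/3)sin x
D E_pi f = (8/3)cos x - sin x
D D E_pi f = -cos x - (8/3)sin x
(2(D ∘ D ∘ E_pi)) f = -2cos x - (16/3)sin x
(-(1/2)(2(D ∘ D ∘ E_pi))) f = cos x + (8/3)sin x

the image equals g(x) = cos x + (8/3)sin x


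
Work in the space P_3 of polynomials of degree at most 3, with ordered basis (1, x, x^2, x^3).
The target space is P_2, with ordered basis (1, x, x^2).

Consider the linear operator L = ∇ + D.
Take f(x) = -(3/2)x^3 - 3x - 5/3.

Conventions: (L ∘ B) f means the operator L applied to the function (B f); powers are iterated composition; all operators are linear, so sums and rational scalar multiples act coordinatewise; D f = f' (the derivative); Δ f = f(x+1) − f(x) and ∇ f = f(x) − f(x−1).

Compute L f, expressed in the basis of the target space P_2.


g(x) = -9x^2 + (9/2)x - 15/2

∇ f = -(9/2)x^2 + (9/2)x - 9/2
D f = -(9/2)x^2 - 3
(∇ + D) f = -9x^2 + (9/2)x - 15/2


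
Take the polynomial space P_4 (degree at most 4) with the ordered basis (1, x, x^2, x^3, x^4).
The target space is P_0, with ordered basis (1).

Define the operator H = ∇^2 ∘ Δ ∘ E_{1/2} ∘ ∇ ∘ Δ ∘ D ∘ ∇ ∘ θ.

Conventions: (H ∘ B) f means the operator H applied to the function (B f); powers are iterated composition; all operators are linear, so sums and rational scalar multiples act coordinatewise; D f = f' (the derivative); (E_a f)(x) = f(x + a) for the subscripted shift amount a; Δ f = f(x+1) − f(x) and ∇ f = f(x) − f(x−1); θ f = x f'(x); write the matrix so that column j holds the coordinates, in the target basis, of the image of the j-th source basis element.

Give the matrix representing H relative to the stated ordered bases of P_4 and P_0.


the matrix is [[0, 0, 0, 0, 0]] (rows listed top to bottom)

image of 1: 0
image of x: 0
image of x^2: 0
image of x^3: 0
image of x^4: 0
each image's coordinates form column j of the matrix


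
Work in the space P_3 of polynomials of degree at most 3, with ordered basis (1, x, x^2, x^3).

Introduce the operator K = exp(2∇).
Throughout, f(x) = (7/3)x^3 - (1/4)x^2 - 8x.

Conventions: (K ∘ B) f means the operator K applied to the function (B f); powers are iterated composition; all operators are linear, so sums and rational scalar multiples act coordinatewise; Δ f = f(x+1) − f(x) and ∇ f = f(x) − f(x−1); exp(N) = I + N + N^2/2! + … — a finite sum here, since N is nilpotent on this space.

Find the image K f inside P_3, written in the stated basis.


the image equals g(x) = (7/3)x^3 + (55/4)x^2 + 5x - 127/6

order-1 term: 14x^2 - 15x - 65/6
order-2 term: 28x - 29
order-3 term: 56/3
the series for exp(2∇) f terminates at order 3
exp(2∇) f = (7/3)x^3 + (55/4)x^2 + 5x - 127/6
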